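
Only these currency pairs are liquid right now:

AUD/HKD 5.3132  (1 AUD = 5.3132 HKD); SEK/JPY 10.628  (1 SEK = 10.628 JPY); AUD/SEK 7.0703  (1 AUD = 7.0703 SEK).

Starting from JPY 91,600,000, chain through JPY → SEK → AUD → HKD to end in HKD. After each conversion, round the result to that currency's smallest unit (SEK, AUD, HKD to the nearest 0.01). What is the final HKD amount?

JPY 91,600,000 ÷ 10.628 = SEK 8,618,742.94
SEK 8,618,742.94 ÷ 7.0703 = AUD 1,219,006.68
AUD 1,219,006.68 × 5.3132 = HKD 6,476,826.29

HKD 6,476,826.29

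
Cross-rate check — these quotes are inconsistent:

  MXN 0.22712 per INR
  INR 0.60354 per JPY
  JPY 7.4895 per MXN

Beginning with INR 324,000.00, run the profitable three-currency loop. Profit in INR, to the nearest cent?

Profitable loop is INR → MXN → JPY → INR:
INR 324,000.00 × 0.22712 = MXN 73,586.88
MXN 73,586.88 × 7.4895 = JPY 551,129
JPY 551,129 × 0.60354 = INR 332,628.36
Profit = INR 332,628.36 − INR 324,000.00

Profit: INR 8,628.36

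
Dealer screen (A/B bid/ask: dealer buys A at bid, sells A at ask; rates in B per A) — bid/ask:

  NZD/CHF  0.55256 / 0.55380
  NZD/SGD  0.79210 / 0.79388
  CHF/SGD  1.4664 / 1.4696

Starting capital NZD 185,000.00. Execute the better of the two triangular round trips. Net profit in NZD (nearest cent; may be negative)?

Best loop NZD → CHF → SGD → NZD:
NZD 185,000.00 × 0.55256 (sell NZD at bid) = CHF 102,223.60
CHF 102,223.60 × 1.4664 (sell CHF at bid) = SGD 149,900.69
SGD 149,900.69 ÷ 0.79388 (buy NZD at ask) = NZD 188,820.33

Net profit: NZD 3,820.33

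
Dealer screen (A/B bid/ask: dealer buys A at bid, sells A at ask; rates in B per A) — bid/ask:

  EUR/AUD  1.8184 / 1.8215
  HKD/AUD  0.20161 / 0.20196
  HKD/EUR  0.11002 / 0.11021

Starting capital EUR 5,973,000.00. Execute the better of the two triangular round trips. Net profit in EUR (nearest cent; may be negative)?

Net profit: EUR 25,662.20

Best loop EUR → HKD → AUD → EUR:
EUR 5,973,000.00 ÷ 0.11021 (buy HKD at ask) = HKD 54,196,533.89
HKD 54,196,533.89 × 0.20161 (sell HKD at bid) = AUD 10,926,563.20
AUD 10,926,563.20 ÷ 1.8215 (buy EUR at ask) = EUR 5,998,662.20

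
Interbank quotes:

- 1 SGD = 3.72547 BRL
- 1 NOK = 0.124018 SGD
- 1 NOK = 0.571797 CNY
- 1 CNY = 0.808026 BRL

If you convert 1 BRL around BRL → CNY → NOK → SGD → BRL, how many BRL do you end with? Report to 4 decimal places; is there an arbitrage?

Around BRL → CNY → NOK → SGD → BRL: 1 ÷ 0.808026 ÷ 0.571797 × 0.124018 × 3.72547 = 0.999997
Product ≈ 1 (deviation 0.000%, within rounding noise).

1.0000 (no arbitrage)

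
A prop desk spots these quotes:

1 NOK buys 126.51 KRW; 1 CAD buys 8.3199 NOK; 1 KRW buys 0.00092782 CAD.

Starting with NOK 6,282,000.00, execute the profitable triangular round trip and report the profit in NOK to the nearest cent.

Profit: NOK 150,669.52

Profitable loop is NOK → CAD → KRW → NOK:
NOK 6,282,000.00 ÷ 8.3199 = CAD 755,057.15
CAD 755,057.15 ÷ 0.00092782 = KRW 813,797,021
KRW 813,797,021 ÷ 126.51 = NOK 6,432,669.52
Profit = NOK 6,432,669.52 − NOK 6,282,000.00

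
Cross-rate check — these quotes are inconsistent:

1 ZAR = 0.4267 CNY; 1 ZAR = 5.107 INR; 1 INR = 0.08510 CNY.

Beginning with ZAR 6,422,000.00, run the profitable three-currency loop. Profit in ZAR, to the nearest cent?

Profit: ZAR 118,983.84

Profitable loop is ZAR → INR → CNY → ZAR:
ZAR 6,422,000.00 × 5.107 = INR 32,797,154.00
INR 32,797,154.00 × 0.08510 = CNY 2,791,037.81
CNY 2,791,037.81 ÷ 0.4267 = ZAR 6,540,983.84
Profit = ZAR 6,540,983.84 − ZAR 6,422,000.00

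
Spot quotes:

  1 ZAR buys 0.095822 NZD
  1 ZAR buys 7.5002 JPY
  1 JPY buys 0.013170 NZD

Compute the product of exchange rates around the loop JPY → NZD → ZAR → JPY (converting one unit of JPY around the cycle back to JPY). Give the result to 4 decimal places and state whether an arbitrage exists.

1.0308 (arbitrage exists)

Around JPY → NZD → ZAR → JPY: 1 × 0.013170 ÷ 0.095822 × 7.5002 = 1.030845
Product > 1; profitable direction is JPY → NZD → ZAR → JPY.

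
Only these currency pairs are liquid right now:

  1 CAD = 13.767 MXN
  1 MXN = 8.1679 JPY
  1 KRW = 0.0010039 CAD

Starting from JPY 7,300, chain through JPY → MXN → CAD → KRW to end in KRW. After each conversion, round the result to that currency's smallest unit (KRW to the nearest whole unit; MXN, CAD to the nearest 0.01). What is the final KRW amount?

JPY 7,300 ÷ 8.1679 = MXN 893.74
MXN 893.74 ÷ 13.767 = CAD 64.92
CAD 64.92 ÷ 0.0010039 = KRW 64,668

KRW 64,668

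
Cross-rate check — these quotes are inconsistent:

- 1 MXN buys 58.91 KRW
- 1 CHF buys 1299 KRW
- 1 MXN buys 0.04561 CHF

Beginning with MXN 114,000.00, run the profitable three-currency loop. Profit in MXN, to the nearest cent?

Profitable loop is MXN → CHF → KRW → MXN:
MXN 114,000.00 × 0.04561 = CHF 5,199.54
CHF 5,199.54 × 1299 = KRW 6,754,202
KRW 6,754,202 ÷ 58.91 = MXN 114,652.90
Profit = MXN 114,652.90 − MXN 114,000.00

Profit: MXN 652.90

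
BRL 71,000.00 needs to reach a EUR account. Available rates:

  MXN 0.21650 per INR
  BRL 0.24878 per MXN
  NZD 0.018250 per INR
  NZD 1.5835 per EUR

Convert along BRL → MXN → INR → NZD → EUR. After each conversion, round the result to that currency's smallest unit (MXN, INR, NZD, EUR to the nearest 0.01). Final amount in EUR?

BRL 71,000.00 ÷ 0.24878 = MXN 285,392.72
MXN 285,392.72 ÷ 0.21650 = INR 1,318,211.18
INR 1,318,211.18 × 0.018250 = NZD 24,057.35
NZD 24,057.35 ÷ 1.5835 = EUR 15,192.52

EUR 15,192.52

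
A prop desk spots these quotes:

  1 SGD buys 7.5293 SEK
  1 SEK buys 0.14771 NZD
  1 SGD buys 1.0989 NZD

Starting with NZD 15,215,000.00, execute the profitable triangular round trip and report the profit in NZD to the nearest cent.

Profit: NZD 183,495.24

Profitable loop is NZD → SGD → SEK → NZD:
NZD 15,215,000.00 ÷ 1.0989 = SGD 13,845,663.85
SGD 13,845,663.85 × 7.5293 = SEK 104,248,156.79
SEK 104,248,156.79 × 0.14771 = NZD 15,398,495.24
Profit = NZD 15,398,495.24 − NZD 15,215,000.00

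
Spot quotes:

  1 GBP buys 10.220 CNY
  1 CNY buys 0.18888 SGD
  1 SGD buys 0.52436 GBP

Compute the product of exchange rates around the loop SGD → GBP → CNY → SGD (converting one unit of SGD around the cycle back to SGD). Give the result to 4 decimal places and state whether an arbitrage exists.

Around SGD → GBP → CNY → SGD: 1 × 0.52436 × 10.220 × 0.18888 = 1.012200
Product > 1; profitable direction is SGD → GBP → CNY → SGD.

1.0122 (arbitrage exists)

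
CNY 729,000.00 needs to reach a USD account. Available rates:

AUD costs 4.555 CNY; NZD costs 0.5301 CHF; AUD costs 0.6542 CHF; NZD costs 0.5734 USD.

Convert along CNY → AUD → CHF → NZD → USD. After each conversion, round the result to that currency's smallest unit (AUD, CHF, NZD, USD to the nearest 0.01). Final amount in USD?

CNY 729,000.00 ÷ 4.555 = AUD 160,043.91
AUD 160,043.91 × 0.6542 = CHF 104,700.73
CHF 104,700.73 ÷ 0.5301 = NZD 197,511.28
NZD 197,511.28 × 0.5734 = USD 113,252.97

USD 113,252.97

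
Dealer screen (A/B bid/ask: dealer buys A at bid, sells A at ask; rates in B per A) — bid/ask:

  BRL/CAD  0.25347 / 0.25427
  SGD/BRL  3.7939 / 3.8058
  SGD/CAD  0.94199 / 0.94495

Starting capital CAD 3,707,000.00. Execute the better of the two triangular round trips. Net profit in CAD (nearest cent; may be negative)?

Best loop CAD → SGD → BRL → CAD:
CAD 3,707,000.00 ÷ 0.94495 (buy SGD at ask) = SGD 3,922,958.89
SGD 3,922,958.89 × 3.7939 (sell SGD at bid) = BRL 14,883,313.72
BRL 14,883,313.72 × 0.25347 (sell BRL at bid) = CAD 3,772,473.53

Net profit: CAD 65,473.53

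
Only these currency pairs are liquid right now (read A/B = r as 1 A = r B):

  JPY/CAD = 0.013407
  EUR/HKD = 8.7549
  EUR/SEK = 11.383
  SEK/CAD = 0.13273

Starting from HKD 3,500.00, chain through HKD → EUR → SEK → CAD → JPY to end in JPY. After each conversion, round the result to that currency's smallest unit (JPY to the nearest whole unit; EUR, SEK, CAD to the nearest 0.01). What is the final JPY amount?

HKD 3,500.00 ÷ 8.7549 = EUR 399.78
EUR 399.78 × 11.383 = SEK 4,550.70
SEK 4,550.70 × 0.13273 = CAD 604.01
CAD 604.01 ÷ 0.013407 = JPY 45,052

JPY 45,052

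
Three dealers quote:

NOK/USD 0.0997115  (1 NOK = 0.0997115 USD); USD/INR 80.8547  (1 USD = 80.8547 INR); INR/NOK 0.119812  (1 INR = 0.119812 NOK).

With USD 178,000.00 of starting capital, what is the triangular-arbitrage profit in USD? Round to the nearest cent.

Profitable loop is USD → NOK → INR → USD:
USD 178,000.00 ÷ 0.0997115 = NOK 1,785,150.16
NOK 1,785,150.16 ÷ 0.119812 = INR 14,899,594.02
INR 14,899,594.02 ÷ 80.8547 = USD 184,276.16
Profit = USD 184,276.16 − USD 178,000.00

Profit: USD 6,276.16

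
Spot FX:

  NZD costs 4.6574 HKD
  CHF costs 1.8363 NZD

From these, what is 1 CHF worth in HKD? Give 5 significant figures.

CHF/HKD = 8.5524

1 CHF × 1.8363 = 1.8363 NZD
1.8363 NZD × 4.6574 = 8.55238 HKD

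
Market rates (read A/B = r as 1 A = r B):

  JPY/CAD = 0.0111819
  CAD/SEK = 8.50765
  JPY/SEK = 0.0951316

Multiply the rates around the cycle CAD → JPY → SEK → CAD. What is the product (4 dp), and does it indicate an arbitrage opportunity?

Around CAD → JPY → SEK → CAD: 1 ÷ 0.0111819 × 0.0951316 ÷ 8.50765 = 0.999999
Product ≈ 1 (deviation 0.000%, within rounding noise).

1.0000 (no arbitrage)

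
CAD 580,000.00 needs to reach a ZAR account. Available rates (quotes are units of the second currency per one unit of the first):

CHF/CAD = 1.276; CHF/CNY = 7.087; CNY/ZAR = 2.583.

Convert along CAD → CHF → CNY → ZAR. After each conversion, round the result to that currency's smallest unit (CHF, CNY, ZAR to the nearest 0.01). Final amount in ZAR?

CAD 580,000.00 ÷ 1.276 = CHF 454,545.45
CHF 454,545.45 × 7.087 = CNY 3,221,363.60
CNY 3,221,363.60 × 2.583 = ZAR 8,320,782.18

ZAR 8,320,782.18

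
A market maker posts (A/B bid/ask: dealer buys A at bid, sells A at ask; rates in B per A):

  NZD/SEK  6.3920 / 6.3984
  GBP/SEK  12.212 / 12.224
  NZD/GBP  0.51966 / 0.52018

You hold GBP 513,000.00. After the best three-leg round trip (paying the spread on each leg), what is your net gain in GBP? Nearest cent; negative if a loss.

Net profit: GBP 2,688.14

Best loop GBP → NZD → SEK → GBP:
GBP 513,000.00 ÷ 0.52018 (buy NZD at ask) = NZD 986,197.09
NZD 986,197.09 × 6.3920 (sell NZD at bid) = SEK 6,303,771.77
SEK 6,303,771.77 ÷ 12.224 (buy GBP at ask) = GBP 515,688.14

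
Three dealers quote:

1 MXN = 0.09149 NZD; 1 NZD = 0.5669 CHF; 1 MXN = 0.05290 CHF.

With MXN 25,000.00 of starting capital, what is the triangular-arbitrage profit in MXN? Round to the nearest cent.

Profit: MXN 498.56

Profitable loop is MXN → CHF → NZD → MXN:
MXN 25,000.00 × 0.05290 = CHF 1,322.50
CHF 1,322.50 ÷ 0.5669 = NZD 2,332.86
NZD 2,332.86 ÷ 0.09149 = MXN 25,498.56
Profit = MXN 25,498.56 − MXN 25,000.00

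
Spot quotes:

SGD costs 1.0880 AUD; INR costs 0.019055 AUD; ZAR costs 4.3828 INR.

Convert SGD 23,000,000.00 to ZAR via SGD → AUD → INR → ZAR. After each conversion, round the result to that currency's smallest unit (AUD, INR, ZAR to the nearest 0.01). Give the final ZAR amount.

SGD 23,000,000.00 × 1.0880 = AUD 25,024,000.00
AUD 25,024,000.00 ÷ 0.019055 = INR 1,313,251,115.19
INR 1,313,251,115.19 ÷ 4.3828 = ZAR 299,637,472.66

ZAR 299,637,472.66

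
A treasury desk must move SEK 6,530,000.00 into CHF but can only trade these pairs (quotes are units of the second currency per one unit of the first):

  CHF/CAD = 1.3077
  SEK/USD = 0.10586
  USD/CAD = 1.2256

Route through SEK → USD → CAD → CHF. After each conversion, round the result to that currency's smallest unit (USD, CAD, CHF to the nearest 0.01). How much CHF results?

SEK 6,530,000.00 × 0.10586 = USD 691,265.80
USD 691,265.80 × 1.2256 = CAD 847,215.36
CAD 847,215.36 ÷ 1.3077 = CHF 647,866.76

CHF 647,866.76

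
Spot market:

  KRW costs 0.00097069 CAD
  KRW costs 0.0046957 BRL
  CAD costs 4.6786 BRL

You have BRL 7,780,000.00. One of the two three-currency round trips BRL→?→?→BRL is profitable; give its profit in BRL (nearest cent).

Profit: BRL 264,211.26

Profitable loop is BRL → CAD → KRW → BRL:
BRL 7,780,000.00 ÷ 4.6786 = CAD 1,662,890.61
CAD 1,662,890.61 ÷ 0.00097069 = KRW 1,713,101,617
KRW 1,713,101,617 × 0.0046957 = BRL 8,044,211.26
Profit = BRL 8,044,211.26 − BRL 7,780,000.00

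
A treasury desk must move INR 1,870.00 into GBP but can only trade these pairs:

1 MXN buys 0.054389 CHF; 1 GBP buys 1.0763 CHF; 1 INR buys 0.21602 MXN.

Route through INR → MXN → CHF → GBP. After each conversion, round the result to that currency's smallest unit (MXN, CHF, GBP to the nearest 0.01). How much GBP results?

GBP 20.41

INR 1,870.00 × 0.21602 = MXN 403.96
MXN 403.96 × 0.054389 = CHF 21.97
CHF 21.97 ÷ 1.0763 = GBP 20.41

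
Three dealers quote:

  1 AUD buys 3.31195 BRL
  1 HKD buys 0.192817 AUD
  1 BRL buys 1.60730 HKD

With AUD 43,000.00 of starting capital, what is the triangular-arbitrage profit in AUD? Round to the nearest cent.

Profitable loop is AUD → BRL → HKD → AUD:
AUD 43,000.00 × 3.31195 = BRL 142,413.85
BRL 142,413.85 × 1.60730 = HKD 228,901.78
HKD 228,901.78 × 0.192817 = AUD 44,136.15
Profit = AUD 44,136.15 − AUD 43,000.00

Profit: AUD 1,136.15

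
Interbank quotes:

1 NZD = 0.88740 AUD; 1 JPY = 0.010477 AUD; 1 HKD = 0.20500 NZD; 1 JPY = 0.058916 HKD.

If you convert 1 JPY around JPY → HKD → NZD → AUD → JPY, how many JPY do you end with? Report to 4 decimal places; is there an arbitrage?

Around JPY → HKD → NZD → AUD → JPY: 1 × 0.058916 × 0.20500 × 0.88740 ÷ 0.010477 = 1.022986
Product > 1; profitable direction is JPY → HKD → NZD → AUD → JPY.

1.0230 (arbitrage exists)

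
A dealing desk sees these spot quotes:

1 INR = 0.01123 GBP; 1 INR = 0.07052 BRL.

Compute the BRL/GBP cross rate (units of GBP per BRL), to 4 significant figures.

BRL/GBP = 0.1592

1 BRL ÷ 0.07052 = 14.1804 INR
14.1804 INR × 0.01123 = 0.159246 GBP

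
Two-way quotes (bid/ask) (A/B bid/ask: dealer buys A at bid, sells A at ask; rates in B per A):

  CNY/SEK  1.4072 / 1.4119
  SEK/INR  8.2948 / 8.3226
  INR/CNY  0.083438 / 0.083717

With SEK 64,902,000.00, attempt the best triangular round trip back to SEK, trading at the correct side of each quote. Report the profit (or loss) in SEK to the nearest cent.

Best loop SEK → CNY → INR → SEK:
SEK 64,902,000.00 ÷ 1.4119 (buy CNY at ask) = CNY 45,967,844.75
CNY 45,967,844.75 ÷ 0.083717 (buy INR at ask) = INR 549,086,144.37
INR 549,086,144.37 ÷ 8.3226 (buy SEK at ask) = SEK 65,975,313.53

Net profit: SEK 1,073,313.53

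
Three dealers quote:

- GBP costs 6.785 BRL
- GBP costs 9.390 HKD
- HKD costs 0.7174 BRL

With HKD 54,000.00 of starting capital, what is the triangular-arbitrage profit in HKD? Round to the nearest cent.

Profitable loop is HKD → GBP → BRL → HKD:
HKD 54,000.00 ÷ 9.390 = GBP 5,750.80
GBP 5,750.80 × 6.785 = BRL 39,019.17
BRL 39,019.17 ÷ 0.7174 = HKD 54,389.70
Profit = HKD 54,389.70 − HKD 54,000.00

Profit: HKD 389.70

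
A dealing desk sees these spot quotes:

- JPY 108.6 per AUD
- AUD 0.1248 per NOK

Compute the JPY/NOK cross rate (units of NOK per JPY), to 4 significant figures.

1 JPY ÷ 108.6 = 0.0092081 AUD
0.0092081 AUD ÷ 0.1248 = 0.0737829 NOK

JPY/NOK = 0.07378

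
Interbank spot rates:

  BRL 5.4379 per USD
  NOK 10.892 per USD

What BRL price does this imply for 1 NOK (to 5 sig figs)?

NOK/BRL = 0.49926

1 NOK ÷ 10.892 = 0.0918105 USD
0.0918105 USD × 5.4379 = 0.499256 BRL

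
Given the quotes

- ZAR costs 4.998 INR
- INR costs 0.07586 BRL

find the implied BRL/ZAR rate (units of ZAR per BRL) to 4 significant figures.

1 BRL ÷ 0.07586 = 13.1822 INR
13.1822 INR ÷ 4.998 = 2.63749 ZAR

BRL/ZAR = 2.637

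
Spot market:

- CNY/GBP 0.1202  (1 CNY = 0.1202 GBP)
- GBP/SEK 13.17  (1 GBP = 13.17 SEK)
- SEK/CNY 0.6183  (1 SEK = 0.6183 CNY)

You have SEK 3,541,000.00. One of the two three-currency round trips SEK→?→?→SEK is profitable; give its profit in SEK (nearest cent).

Profitable loop is SEK → GBP → CNY → SEK:
SEK 3,541,000.00 ÷ 13.17 = GBP 268,868.64
GBP 268,868.64 ÷ 0.1202 = CNY 2,236,843.93
CNY 2,236,843.93 ÷ 0.6183 = SEK 3,617,732.39
Profit = SEK 3,617,732.39 − SEK 3,541,000.00

Profit: SEK 76,732.39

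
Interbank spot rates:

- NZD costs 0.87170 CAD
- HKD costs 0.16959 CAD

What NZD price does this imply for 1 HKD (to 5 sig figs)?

HKD/NZD = 0.19455

1 HKD × 0.16959 = 0.16959 CAD
0.16959 CAD ÷ 0.87170 = 0.194551 NZD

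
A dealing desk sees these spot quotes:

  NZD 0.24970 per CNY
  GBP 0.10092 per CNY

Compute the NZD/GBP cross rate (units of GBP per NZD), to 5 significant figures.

NZD/GBP = 0.40416

1 NZD ÷ 0.24970 = 4.00481 CNY
4.00481 CNY × 0.10092 = 0.404165 GBP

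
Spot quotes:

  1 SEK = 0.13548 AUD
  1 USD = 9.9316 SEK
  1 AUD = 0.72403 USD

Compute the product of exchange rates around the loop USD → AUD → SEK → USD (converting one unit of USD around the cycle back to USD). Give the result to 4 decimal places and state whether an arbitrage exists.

Around USD → AUD → SEK → USD: 1 ÷ 0.72403 ÷ 0.13548 ÷ 9.9316 = 1.026477
Product > 1; profitable direction is USD → AUD → SEK → USD.

1.0265 (arbitrage exists)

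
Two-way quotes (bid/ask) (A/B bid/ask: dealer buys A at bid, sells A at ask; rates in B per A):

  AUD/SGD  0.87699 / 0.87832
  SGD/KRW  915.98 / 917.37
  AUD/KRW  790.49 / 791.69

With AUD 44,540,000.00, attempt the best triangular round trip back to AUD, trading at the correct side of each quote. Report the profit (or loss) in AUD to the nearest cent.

Best loop AUD → SGD → KRW → AUD:
AUD 44,540,000.00 × 0.87699 (sell AUD at bid) = SGD 39,061,134.60
SGD 39,061,134.60 × 915.98 (sell SGD at bid) = KRW 35,779,218,071
KRW 35,779,218,071 ÷ 791.69 (buy AUD at ask) = AUD 45,193,469.76

Net profit: AUD 653,469.76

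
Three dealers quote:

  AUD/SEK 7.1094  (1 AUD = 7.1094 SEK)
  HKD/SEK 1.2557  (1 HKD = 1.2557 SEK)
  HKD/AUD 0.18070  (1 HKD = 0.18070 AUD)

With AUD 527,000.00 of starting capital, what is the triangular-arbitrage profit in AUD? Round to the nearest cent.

Profit: AUD 12,157.71

Profitable loop is AUD → SEK → HKD → AUD:
AUD 527,000.00 × 7.1094 = SEK 3,746,653.80
SEK 3,746,653.80 ÷ 1.2557 = HKD 2,983,717.29
HKD 2,983,717.29 × 0.18070 = AUD 539,157.71
Profit = AUD 539,157.71 − AUD 527,000.00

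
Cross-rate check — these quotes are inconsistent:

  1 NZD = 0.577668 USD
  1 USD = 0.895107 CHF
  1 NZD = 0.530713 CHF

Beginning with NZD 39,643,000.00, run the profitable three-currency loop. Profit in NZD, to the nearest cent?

Profitable loop is NZD → CHF → USD → NZD:
NZD 39,643,000.00 × 0.530713 = CHF 21,039,055.46
CHF 21,039,055.46 ÷ 0.895107 = USD 23,504,514.50
USD 23,504,514.50 ÷ 0.577668 = NZD 40,688,621.32
Profit = NZD 40,688,621.32 − NZD 39,643,000.00

Profit: NZD 1,045,621.32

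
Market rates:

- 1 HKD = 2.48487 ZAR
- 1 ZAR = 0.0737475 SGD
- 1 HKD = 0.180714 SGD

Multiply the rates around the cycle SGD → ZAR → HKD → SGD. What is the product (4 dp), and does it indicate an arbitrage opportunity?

Around SGD → ZAR → HKD → SGD: 1 ÷ 0.0737475 ÷ 2.48487 × 0.180714 = 0.986145
Product < 1; profitable direction is SGD → HKD → ZAR → SGD.

0.9861 (arbitrage exists)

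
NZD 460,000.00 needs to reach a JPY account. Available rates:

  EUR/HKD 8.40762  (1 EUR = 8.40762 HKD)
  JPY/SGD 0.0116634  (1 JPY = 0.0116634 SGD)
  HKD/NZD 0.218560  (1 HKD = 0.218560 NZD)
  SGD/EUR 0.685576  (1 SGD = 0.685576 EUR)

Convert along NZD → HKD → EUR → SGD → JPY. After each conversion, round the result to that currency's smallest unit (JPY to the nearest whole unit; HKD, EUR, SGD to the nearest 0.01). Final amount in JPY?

JPY 31,306,412

NZD 460,000.00 ÷ 0.218560 = HKD 2,104,685.21
HKD 2,104,685.21 ÷ 8.40762 = EUR 250,330.68
EUR 250,330.68 ÷ 0.685576 = SGD 365,139.21
SGD 365,139.21 ÷ 0.0116634 = JPY 31,306,412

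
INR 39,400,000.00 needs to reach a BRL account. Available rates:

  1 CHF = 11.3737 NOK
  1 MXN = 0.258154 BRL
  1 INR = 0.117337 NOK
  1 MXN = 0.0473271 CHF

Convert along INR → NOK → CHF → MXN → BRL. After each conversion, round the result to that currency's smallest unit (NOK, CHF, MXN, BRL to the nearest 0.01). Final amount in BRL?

BRL 2,217,166.98

INR 39,400,000.00 × 0.117337 = NOK 4,623,077.80
NOK 4,623,077.80 ÷ 11.3737 = CHF 406,470.88
CHF 406,470.88 ÷ 0.0473271 = MXN 8,588,543.98
MXN 8,588,543.98 × 0.258154 = BRL 2,217,166.98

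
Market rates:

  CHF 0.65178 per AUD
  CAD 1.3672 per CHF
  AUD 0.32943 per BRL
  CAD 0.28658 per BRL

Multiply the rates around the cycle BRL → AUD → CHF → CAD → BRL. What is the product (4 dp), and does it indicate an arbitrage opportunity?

1.0244 (arbitrage exists)

Around BRL → AUD → CHF → CAD → BRL: 1 × 0.32943 × 0.65178 × 1.3672 ÷ 0.28658 = 1.024355
Product > 1; profitable direction is BRL → AUD → CHF → CAD → BRL.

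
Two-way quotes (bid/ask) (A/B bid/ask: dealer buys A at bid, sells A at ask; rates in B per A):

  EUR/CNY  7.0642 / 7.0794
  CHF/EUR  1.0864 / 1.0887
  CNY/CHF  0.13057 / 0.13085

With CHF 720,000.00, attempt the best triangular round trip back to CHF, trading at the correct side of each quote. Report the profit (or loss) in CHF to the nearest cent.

Net profit: CHF 1,487.22

Best loop CHF → EUR → CNY → CHF:
CHF 720,000.00 × 1.0864 (sell CHF at bid) = EUR 782,208.00
EUR 782,208.00 × 7.0642 (sell EUR at bid) = CNY 5,525,673.75
CNY 5,525,673.75 × 0.13057 (sell CNY at bid) = CHF 721,487.22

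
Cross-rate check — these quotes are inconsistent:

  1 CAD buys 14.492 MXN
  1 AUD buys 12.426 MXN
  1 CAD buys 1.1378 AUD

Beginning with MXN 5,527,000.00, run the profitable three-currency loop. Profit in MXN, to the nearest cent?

Profit: MXN 138,268.68

Profitable loop is MXN → AUD → CAD → MXN:
MXN 5,527,000.00 ÷ 12.426 = AUD 444,793.18
AUD 444,793.18 ÷ 1.1378 = CAD 390,923.87
CAD 390,923.87 × 14.492 = MXN 5,665,268.68
Profit = MXN 5,665,268.68 − MXN 5,527,000.00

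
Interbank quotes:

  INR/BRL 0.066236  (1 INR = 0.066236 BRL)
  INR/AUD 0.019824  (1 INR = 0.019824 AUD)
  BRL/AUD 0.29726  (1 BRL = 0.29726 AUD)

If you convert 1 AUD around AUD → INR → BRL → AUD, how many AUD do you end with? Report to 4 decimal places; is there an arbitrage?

0.9932 (arbitrage exists)

Around AUD → INR → BRL → AUD: 1 ÷ 0.019824 × 0.066236 × 0.29726 = 0.993206
Product < 1; profitable direction is AUD → BRL → INR → AUD.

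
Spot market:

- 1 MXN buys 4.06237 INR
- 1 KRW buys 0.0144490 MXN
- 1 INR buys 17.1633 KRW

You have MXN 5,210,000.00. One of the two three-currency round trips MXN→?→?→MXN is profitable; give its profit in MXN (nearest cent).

Profit: MXN 38,748.75

Profitable loop is MXN → INR → KRW → MXN:
MXN 5,210,000.00 × 4.06237 = INR 21,164,947.70
INR 21,164,947.70 × 17.1633 = KRW 363,260,347
KRW 363,260,347 × 0.0144490 = MXN 5,248,748.75
Profit = MXN 5,248,748.75 − MXN 5,210,000.00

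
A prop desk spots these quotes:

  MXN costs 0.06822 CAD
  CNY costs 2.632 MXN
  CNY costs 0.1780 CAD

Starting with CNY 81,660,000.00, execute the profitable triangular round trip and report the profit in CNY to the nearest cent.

Profit: CNY 713,396.44

Profitable loop is CNY → MXN → CAD → CNY:
CNY 81,660,000.00 × 2.632 = MXN 214,929,120.00
MXN 214,929,120.00 × 0.06822 = CAD 14,662,464.57
CAD 14,662,464.57 ÷ 0.1780 = CNY 82,373,396.44
Profit = CNY 82,373,396.44 − CNY 81,660,000.00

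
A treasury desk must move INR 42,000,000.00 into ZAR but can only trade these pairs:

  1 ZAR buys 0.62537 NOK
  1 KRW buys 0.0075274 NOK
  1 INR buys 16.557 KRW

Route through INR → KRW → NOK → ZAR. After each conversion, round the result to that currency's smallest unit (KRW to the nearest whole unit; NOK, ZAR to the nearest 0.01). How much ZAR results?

ZAR 8,370,258.89

INR 42,000,000.00 × 16.557 = KRW 695,394,000
KRW 695,394,000 × 0.0075274 = NOK 5,234,508.80
NOK 5,234,508.80 ÷ 0.62537 = ZAR 8,370,258.89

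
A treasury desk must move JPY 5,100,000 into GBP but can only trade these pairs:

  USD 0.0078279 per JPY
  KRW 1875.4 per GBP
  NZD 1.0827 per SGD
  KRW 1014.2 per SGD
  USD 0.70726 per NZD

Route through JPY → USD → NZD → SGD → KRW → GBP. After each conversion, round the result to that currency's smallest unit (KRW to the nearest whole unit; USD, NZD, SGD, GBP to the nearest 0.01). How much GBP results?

JPY 5,100,000 × 0.0078279 = USD 39,922.29
USD 39,922.29 ÷ 0.70726 = NZD 56,446.41
NZD 56,446.41 ÷ 1.0827 = SGD 52,134.86
SGD 52,134.86 × 1014.2 = KRW 52,875,175
KRW 52,875,175 ÷ 1875.4 = GBP 28,194.08

GBP 28,194.08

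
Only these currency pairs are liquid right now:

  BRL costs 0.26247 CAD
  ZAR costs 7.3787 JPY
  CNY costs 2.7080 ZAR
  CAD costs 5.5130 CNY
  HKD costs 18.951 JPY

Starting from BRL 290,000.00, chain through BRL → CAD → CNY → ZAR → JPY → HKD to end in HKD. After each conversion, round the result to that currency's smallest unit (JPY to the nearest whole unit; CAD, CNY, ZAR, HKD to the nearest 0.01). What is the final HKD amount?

HKD 442,447.79

BRL 290,000.00 × 0.26247 = CAD 76,116.30
CAD 76,116.30 × 5.5130 = CNY 419,629.16
CNY 419,629.16 × 2.7080 = ZAR 1,136,355.77
ZAR 1,136,355.77 × 7.3787 = JPY 8,384,828
JPY 8,384,828 ÷ 18.951 = HKD 442,447.79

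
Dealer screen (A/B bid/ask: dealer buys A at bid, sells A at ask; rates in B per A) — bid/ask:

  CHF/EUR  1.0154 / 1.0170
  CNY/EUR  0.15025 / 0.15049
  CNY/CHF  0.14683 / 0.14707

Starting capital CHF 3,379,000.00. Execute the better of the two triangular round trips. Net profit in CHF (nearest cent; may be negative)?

Net profit: CHF 15,357.86

Best loop CHF → CNY → EUR → CHF:
CHF 3,379,000.00 ÷ 0.14707 (buy CNY at ask) = CNY 22,975,453.87
CNY 22,975,453.87 × 0.15025 (sell CNY at bid) = EUR 3,452,061.94
EUR 3,452,061.94 ÷ 1.0170 (buy CHF at ask) = CHF 3,394,357.86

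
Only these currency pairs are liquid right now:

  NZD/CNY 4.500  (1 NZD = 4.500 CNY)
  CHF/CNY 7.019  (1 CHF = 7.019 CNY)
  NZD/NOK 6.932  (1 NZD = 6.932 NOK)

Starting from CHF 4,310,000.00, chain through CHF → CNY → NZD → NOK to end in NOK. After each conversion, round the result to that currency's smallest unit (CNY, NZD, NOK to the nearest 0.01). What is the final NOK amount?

CHF 4,310,000.00 × 7.019 = CNY 30,251,890.00
CNY 30,251,890.00 ÷ 4.500 = NZD 6,722,642.22
NZD 6,722,642.22 × 6.932 = NOK 46,601,355.87

NOK 46,601,355.87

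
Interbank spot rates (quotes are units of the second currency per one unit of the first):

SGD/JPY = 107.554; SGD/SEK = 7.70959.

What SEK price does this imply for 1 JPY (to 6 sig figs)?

JPY/SEK = 0.0716811

1 JPY ÷ 107.554 = 0.00929766 SGD
0.00929766 SGD × 7.70959 = 0.0716811 SEK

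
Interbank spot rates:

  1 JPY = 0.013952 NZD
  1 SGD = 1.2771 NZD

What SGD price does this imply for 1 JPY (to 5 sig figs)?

1 JPY × 0.013952 = 0.013952 NZD
0.013952 NZD ÷ 1.2771 = 0.0109248 SGD

JPY/SGD = 0.010925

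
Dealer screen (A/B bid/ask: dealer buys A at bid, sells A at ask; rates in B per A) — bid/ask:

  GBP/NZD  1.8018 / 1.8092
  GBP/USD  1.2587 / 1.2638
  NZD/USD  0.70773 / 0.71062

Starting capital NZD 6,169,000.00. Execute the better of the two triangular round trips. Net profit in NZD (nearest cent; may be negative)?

Net profit: NZD 55,587.94

Best loop NZD → USD → GBP → NZD:
NZD 6,169,000.00 × 0.70773 (sell NZD at bid) = USD 4,365,986.37
USD 4,365,986.37 ÷ 1.2638 (buy GBP at ask) = GBP 3,454,649.76
GBP 3,454,649.76 × 1.8018 (sell GBP at bid) = NZD 6,224,587.94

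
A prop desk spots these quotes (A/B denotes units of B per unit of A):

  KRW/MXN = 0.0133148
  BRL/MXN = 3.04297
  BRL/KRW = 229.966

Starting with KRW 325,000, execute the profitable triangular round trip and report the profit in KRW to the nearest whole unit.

Profit: KRW 2,027

Profitable loop is KRW → MXN → BRL → KRW:
KRW 325,000 × 0.0133148 = MXN 4,327.31
MXN 4,327.31 ÷ 3.04297 = BRL 1,422.07
BRL 1,422.07 × 229.966 = KRW 327,027
Profit = KRW 327,027 − KRW 325,000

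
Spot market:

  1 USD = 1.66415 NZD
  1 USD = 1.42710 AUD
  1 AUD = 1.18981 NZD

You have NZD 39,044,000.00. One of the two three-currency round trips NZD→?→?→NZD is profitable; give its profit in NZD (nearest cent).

Profitable loop is NZD → USD → AUD → NZD:
NZD 39,044,000.00 ÷ 1.66415 = USD 23,461,827.36
USD 23,461,827.36 × 1.42710 = AUD 33,482,373.82
AUD 33,482,373.82 × 1.18981 = NZD 39,837,663.20
Profit = NZD 39,837,663.20 − NZD 39,044,000.00

Profit: NZD 793,663.20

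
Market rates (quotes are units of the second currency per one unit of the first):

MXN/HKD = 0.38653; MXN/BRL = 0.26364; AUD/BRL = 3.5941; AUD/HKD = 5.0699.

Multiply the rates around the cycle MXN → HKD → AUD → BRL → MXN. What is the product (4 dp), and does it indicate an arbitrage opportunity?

Around MXN → HKD → AUD → BRL → MXN: 1 × 0.38653 ÷ 5.0699 × 3.5941 ÷ 0.26364 = 1.039352
Product > 1; profitable direction is MXN → HKD → AUD → BRL → MXN.

1.0394 (arbitrage exists)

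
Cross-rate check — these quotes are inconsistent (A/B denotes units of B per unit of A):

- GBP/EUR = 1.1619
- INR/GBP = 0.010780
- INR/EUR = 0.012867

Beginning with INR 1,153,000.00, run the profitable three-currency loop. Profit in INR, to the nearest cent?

Profitable loop is INR → EUR → GBP → INR:
INR 1,153,000.00 × 0.012867 = EUR 14,835.65
EUR 14,835.65 ÷ 1.1619 = GBP 12,768.44
GBP 12,768.44 ÷ 0.010780 = INR 1,184,456.45
Profit = INR 1,184,456.45 − INR 1,153,000.00

Profit: INR 31,456.45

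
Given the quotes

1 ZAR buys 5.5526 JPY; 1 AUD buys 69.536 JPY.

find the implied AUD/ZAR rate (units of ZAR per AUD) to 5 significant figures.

AUD/ZAR = 12.523

1 AUD × 69.536 = 69.536 JPY
69.536 JPY ÷ 5.5526 = 12.5231 ZAR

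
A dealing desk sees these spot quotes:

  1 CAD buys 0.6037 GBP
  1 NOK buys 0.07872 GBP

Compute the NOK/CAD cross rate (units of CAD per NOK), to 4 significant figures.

NOK/CAD = 0.1304

1 NOK × 0.07872 = 0.07872 GBP
0.07872 GBP ÷ 0.6037 = 0.130396 CAD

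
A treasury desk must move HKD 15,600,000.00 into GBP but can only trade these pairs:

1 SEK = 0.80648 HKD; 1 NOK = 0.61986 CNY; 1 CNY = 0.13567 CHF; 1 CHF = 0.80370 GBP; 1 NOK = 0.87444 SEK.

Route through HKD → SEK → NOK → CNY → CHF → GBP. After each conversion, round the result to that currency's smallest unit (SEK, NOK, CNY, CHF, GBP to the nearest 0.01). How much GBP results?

HKD 15,600,000.00 ÷ 0.80648 = SEK 19,343,319.12
SEK 19,343,319.12 ÷ 0.87444 = NOK 22,120,807.74
NOK 22,120,807.74 × 0.61986 = CNY 13,711,803.89
CNY 13,711,803.89 × 0.13567 = CHF 1,860,280.43
CHF 1,860,280.43 × 0.80370 = GBP 1,495,107.38

GBP 1,495,107.38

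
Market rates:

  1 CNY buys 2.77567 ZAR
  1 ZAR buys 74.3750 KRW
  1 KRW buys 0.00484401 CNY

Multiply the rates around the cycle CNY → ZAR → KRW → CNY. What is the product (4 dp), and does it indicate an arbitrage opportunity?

1.0000 (no arbitrage)

Around CNY → ZAR → KRW → CNY: 1 × 2.77567 × 74.3750 × 0.00484401 = 1.000000
Product ≈ 1 (deviation 0.000%, within rounding noise).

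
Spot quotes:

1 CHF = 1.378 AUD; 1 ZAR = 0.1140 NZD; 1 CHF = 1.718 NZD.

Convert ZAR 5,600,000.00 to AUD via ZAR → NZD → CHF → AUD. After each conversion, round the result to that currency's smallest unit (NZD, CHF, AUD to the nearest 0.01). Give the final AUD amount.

ZAR 5,600,000.00 × 0.1140 = NZD 638,400.00
NZD 638,400.00 ÷ 1.718 = CHF 371,594.88
CHF 371,594.88 × 1.378 = AUD 512,057.74

AUD 512,057.74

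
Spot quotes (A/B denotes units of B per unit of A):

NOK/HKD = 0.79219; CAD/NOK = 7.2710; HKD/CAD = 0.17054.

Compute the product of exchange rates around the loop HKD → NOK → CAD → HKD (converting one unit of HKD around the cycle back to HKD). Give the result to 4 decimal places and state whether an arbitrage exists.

1.0180 (arbitrage exists)

Around HKD → NOK → CAD → HKD: 1 ÷ 0.79219 ÷ 7.2710 ÷ 0.17054 = 1.018006
Product > 1; profitable direction is HKD → NOK → CAD → HKD.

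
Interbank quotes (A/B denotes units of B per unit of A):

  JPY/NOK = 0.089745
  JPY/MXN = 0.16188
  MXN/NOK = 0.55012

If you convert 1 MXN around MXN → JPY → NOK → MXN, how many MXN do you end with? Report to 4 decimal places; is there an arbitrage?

Around MXN → JPY → NOK → MXN: 1 ÷ 0.16188 × 0.089745 ÷ 0.55012 = 1.007766
Product > 1; profitable direction is MXN → JPY → NOK → MXN.

1.0078 (arbitrage exists)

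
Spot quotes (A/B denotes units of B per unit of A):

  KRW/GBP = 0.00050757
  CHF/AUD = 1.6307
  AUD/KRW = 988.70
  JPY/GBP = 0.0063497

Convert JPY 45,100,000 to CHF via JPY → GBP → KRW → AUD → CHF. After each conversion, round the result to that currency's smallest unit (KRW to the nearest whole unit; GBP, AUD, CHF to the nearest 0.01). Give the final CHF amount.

JPY 45,100,000 × 0.0063497 = GBP 286,371.47
GBP 286,371.47 ÷ 0.00050757 = KRW 564,200,938
KRW 564,200,938 ÷ 988.70 = AUD 570,649.27
AUD 570,649.27 ÷ 1.6307 = CHF 349,941.30

CHF 349,941.30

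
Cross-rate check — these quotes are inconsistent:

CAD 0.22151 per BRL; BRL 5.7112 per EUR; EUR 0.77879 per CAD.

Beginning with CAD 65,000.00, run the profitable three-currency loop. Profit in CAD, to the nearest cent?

Profit: CAD 973.92

Profitable loop is CAD → BRL → EUR → CAD:
CAD 65,000.00 ÷ 0.22151 = BRL 293,440.48
BRL 293,440.48 ÷ 5.7112 = EUR 51,379.83
EUR 51,379.83 ÷ 0.77879 = CAD 65,973.92
Profit = CAD 65,973.92 − CAD 65,000.00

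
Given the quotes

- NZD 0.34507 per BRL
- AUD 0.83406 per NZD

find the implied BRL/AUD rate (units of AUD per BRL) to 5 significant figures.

1 BRL × 0.34507 = 0.34507 NZD
0.34507 NZD × 0.83406 = 0.287809 AUD

BRL/AUD = 0.28781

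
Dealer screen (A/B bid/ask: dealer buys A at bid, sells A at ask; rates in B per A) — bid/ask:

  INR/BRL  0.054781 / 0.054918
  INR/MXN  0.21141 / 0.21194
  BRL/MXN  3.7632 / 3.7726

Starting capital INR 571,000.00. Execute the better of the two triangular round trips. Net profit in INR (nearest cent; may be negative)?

Best loop INR → MXN → BRL → INR:
INR 571,000.00 × 0.21141 (sell INR at bid) = MXN 120,715.11
MXN 120,715.11 ÷ 3.7726 (buy BRL at ask) = BRL 31,997.86
BRL 31,997.86 ÷ 0.054918 (buy INR at ask) = INR 582,647.87

Net profit: INR 11,647.87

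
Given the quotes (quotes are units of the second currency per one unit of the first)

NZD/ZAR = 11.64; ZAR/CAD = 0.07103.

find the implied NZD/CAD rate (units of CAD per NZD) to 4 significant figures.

1 NZD × 11.64 = 11.64 ZAR
11.64 ZAR × 0.07103 = 0.826789 CAD

NZD/CAD = 0.8268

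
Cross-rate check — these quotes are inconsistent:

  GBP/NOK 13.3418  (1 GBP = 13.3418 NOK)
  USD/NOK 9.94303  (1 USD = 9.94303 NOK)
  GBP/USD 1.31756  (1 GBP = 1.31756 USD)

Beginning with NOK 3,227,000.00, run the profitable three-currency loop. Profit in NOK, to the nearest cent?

Profitable loop is NOK → USD → GBP → NOK:
NOK 3,227,000.00 ÷ 9.94303 = USD 324,548.96
USD 324,548.96 ÷ 1.31756 = GBP 246,325.75
GBP 246,325.75 × 13.3418 = NOK 3,286,428.89
Profit = NOK 3,286,428.89 − NOK 3,227,000.00

Profit: NOK 59,428.89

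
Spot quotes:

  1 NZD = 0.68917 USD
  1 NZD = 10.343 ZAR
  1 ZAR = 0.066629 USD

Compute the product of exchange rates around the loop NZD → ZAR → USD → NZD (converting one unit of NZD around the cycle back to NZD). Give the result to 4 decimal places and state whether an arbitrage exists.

1.0000 (no arbitrage)

Around NZD → ZAR → USD → NZD: 1 × 10.343 × 0.066629 ÷ 0.68917 = 0.999962
Product ≈ 1 (deviation 0.004%, within rounding noise).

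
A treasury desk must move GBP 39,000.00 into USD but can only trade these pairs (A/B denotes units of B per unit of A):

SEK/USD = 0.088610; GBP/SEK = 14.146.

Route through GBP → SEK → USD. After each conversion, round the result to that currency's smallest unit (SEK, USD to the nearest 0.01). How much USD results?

GBP 39,000.00 × 14.146 = SEK 551,694.00
SEK 551,694.00 × 0.088610 = USD 48,885.61

USD 48,885.61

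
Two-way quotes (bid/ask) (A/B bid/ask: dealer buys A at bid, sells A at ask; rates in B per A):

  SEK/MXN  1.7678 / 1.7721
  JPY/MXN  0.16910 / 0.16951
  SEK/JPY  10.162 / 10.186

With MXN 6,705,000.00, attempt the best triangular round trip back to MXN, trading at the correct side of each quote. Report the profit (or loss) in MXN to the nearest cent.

Net profit: MXN 159,879.46

Best loop MXN → JPY → SEK → MXN:
MXN 6,705,000.00 ÷ 0.16951 (buy JPY at ask) = JPY 39,555,188
JPY 39,555,188 ÷ 10.186 (buy SEK at ask) = SEK 3,883,289.66
SEK 3,883,289.66 × 1.7678 (sell SEK at bid) = MXN 6,864,879.46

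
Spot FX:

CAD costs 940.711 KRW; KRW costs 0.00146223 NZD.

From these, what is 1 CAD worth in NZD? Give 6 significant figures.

CAD/NZD = 1.37554

1 CAD × 940.711 = 940.711 KRW
940.711 KRW × 0.00146223 = 1.37554 NZD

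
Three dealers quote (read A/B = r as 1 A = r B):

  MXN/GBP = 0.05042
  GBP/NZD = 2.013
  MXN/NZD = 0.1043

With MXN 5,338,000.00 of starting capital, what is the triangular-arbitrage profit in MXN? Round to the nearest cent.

Profit: MXN 147,500.53

Profitable loop is MXN → NZD → GBP → MXN:
MXN 5,338,000.00 × 0.1043 = NZD 556,753.40
NZD 556,753.40 ÷ 2.013 = GBP 276,578.94
GBP 276,578.94 ÷ 0.05042 = MXN 5,485,500.53
Profit = MXN 5,485,500.53 − MXN 5,338,000.00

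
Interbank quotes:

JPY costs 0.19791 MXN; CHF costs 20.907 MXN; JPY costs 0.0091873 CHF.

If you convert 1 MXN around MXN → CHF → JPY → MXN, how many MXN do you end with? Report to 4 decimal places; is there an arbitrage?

1.0304 (arbitrage exists)

Around MXN → CHF → JPY → MXN: 1 ÷ 20.907 ÷ 0.0091873 × 0.19791 = 1.030358
Product > 1; profitable direction is MXN → CHF → JPY → MXN.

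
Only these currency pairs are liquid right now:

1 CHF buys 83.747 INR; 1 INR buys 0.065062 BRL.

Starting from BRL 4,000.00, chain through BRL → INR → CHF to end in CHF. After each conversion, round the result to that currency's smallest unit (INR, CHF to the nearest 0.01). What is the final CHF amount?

BRL 4,000.00 ÷ 0.065062 = INR 61,479.82
INR 61,479.82 ÷ 83.747 = CHF 734.11

CHF 734.11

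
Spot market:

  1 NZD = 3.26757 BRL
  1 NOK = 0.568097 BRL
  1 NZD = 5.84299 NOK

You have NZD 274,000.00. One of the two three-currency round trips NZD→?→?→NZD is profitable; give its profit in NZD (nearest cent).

Profit: NZD 4,344.92

Profitable loop is NZD → NOK → BRL → NZD:
NZD 274,000.00 × 5.84299 = NOK 1,600,979.26
NOK 1,600,979.26 × 0.568097 = BRL 909,511.51
BRL 909,511.51 ÷ 3.26757 = NZD 278,344.92
Profit = NZD 278,344.92 − NZD 274,000.00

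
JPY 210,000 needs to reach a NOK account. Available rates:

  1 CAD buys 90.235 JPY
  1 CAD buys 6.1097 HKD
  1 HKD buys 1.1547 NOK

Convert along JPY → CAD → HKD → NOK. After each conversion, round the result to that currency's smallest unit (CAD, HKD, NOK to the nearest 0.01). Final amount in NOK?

JPY 210,000 ÷ 90.235 = CAD 2,327.26
CAD 2,327.26 × 6.1097 = HKD 14,218.86
HKD 14,218.86 × 1.1547 = NOK 16,418.52

NOK 16,418.52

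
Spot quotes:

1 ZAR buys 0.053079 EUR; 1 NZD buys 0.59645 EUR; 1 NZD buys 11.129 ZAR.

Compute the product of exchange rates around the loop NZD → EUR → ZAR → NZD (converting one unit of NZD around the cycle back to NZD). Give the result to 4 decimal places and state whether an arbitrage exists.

Around NZD → EUR → ZAR → NZD: 1 × 0.59645 ÷ 0.053079 ÷ 11.129 = 1.009707
Product > 1; profitable direction is NZD → EUR → ZAR → NZD.

1.0097 (arbitrage exists)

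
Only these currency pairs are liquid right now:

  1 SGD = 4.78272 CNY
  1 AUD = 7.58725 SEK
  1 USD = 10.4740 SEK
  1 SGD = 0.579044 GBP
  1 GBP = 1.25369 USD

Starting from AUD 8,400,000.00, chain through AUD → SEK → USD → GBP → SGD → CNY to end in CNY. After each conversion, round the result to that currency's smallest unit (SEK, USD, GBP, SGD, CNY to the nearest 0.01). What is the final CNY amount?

AUD 8,400,000.00 × 7.58725 = SEK 63,732,900.00
SEK 63,732,900.00 ÷ 10.4740 = USD 6,084,867.29
USD 6,084,867.29 ÷ 1.25369 = GBP 4,853,566.10
GBP 4,853,566.10 ÷ 0.579044 = SGD 8,382,033.32
SGD 8,382,033.32 × 4.78272 = CNY 40,088,918.40

CNY 40,088,918.40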